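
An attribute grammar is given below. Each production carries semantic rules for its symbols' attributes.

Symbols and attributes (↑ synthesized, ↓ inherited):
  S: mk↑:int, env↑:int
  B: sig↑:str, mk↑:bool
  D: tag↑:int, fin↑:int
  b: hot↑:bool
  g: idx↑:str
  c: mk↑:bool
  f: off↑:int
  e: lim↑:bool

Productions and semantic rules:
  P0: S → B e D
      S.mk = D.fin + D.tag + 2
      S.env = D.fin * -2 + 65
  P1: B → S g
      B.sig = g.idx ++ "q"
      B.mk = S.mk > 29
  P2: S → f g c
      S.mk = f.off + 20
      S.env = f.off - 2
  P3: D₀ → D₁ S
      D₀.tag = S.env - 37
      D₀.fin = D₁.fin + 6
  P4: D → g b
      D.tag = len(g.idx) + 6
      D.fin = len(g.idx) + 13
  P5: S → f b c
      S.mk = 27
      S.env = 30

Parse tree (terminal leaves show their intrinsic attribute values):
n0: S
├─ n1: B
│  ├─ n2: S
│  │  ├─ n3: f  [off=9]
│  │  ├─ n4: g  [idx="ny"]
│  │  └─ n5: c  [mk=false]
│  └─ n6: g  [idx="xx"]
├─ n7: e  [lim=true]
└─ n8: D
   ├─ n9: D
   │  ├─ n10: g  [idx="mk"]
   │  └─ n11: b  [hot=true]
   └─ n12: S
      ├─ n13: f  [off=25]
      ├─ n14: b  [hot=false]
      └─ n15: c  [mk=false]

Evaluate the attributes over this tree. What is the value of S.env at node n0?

23

1. n3.off = 9  [terminal]
2. n4.idx = "ny"  [terminal]
3. n5.mk = false  [terminal]
4. n2.mk = 29  [f.off + 20]
5. n2.env = 7  [f.off - 2]
6. n6.idx = "xx"  [terminal]
7. n1.sig = "xxq"  [g.idx ++ "q"]
8. n1.mk = false  [S.mk > 29]
9. n7.lim = true  [terminal]
10. n10.idx = "mk"  [terminal]
11. n11.hot = true  [terminal]
12. n9.tag = 8  [len(g.idx) + 6]
13. n9.fin = 15  [len(g.idx) + 13]
14. n13.off = 25  [terminal]
15. n14.hot = false  [terminal]
16. n15.mk = false  [terminal]
17. n12.mk = 27  [27]
18. n12.env = 30  [30]
19. n8.tag = -7  [S.env - 37]
20. n8.fin = 21  [D₁.fin + 6]
21. n0.mk = 16  [D.fin + D.tag + 2]
22. n0.env = 23  [D.fin * -2 + 65]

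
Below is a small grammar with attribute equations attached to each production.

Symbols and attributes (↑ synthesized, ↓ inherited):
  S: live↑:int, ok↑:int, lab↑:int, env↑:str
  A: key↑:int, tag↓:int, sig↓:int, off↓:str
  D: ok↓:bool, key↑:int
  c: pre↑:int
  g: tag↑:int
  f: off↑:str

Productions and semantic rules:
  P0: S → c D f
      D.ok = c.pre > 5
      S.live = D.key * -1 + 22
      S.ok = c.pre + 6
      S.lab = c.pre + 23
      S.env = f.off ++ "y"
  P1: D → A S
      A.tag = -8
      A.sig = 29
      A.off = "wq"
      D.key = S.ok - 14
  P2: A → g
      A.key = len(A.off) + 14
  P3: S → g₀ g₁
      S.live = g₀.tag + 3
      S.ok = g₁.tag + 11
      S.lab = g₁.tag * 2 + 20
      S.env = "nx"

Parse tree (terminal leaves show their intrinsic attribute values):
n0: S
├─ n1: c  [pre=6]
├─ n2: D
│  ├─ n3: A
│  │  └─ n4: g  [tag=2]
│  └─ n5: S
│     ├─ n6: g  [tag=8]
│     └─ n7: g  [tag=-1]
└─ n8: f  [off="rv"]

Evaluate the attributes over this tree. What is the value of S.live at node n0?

26

1. n1.pre = 6  [terminal]
2. n2.ok = true  [c.pre > 5]
3. n3.tag = -8  [-8]
4. n3.sig = 29  [29]
5. n3.off = "wq"  ["wq"]
6. n4.tag = 2  [terminal]
7. n3.key = 16  [len(A.off) + 14]
8. n6.tag = 8  [terminal]
9. n7.tag = -1  [terminal]
10. n5.live = 11  [g₀.tag + 3]
11. n5.ok = 10  [g₁.tag + 11]
12. n5.lab = 18  [g₁.tag * 2 + 20]
13. n5.env = "nx"  ["nx"]
14. n2.key = -4  [S.ok - 14]
15. n8.off = "rv"  [terminal]
16. n0.live = 26  [D.key * -1 + 22]
17. n0.ok = 12  [c.pre + 6]
18. n0.lab = 29  [c.pre + 23]
19. n0.env = "rvy"  [f.off ++ "y"]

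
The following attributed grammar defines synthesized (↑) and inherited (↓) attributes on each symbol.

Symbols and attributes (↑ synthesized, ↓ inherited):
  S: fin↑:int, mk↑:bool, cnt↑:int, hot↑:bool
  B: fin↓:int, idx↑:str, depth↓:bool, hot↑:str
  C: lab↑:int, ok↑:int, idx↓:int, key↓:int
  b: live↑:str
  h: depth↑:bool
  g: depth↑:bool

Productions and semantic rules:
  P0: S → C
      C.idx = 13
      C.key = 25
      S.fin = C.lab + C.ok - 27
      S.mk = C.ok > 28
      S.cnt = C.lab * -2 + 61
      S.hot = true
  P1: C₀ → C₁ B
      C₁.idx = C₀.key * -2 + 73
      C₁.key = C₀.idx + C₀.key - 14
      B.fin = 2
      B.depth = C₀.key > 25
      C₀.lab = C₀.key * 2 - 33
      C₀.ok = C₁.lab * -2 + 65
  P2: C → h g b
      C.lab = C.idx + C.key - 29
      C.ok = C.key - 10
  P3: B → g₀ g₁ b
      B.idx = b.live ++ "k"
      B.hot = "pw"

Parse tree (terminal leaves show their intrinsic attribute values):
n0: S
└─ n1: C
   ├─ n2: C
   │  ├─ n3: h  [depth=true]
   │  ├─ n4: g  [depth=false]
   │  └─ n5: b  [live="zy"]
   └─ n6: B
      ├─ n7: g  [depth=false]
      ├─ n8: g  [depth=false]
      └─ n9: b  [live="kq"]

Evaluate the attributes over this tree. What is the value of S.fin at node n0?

19

1. n1.idx = 13  [13]
2. n1.key = 25  [25]
3. n2.idx = 23  [C₀.key * -2 + 73]
4. n2.key = 24  [C₀.idx + C₀.key - 14]
5. n3.depth = true  [terminal]
6. n4.depth = false  [terminal]
7. n5.live = "zy"  [terminal]
8. n2.lab = 18  [C.idx + C.key - 29]
9. n2.ok = 14  [C.key - 10]
10. n6.fin = 2  [2]
11. n6.depth = false  [C₀.key > 25]
12. n7.depth = false  [terminal]
13. n8.depth = false  [terminal]
14. n9.live = "kq"  [terminal]
15. n6.idx = "kqk"  [b.live ++ "k"]
16. n6.hot = "pw"  ["pw"]
17. n1.lab = 17  [C₀.key * 2 - 33]
18. n1.ok = 29  [C₁.lab * -2 + 65]
19. n0.fin = 19  [C.lab + C.ok - 27]
20. n0.mk = true  [C.ok > 28]
21. n0.cnt = 27  [C.lab * -2 + 61]
22. n0.hot = true  [true]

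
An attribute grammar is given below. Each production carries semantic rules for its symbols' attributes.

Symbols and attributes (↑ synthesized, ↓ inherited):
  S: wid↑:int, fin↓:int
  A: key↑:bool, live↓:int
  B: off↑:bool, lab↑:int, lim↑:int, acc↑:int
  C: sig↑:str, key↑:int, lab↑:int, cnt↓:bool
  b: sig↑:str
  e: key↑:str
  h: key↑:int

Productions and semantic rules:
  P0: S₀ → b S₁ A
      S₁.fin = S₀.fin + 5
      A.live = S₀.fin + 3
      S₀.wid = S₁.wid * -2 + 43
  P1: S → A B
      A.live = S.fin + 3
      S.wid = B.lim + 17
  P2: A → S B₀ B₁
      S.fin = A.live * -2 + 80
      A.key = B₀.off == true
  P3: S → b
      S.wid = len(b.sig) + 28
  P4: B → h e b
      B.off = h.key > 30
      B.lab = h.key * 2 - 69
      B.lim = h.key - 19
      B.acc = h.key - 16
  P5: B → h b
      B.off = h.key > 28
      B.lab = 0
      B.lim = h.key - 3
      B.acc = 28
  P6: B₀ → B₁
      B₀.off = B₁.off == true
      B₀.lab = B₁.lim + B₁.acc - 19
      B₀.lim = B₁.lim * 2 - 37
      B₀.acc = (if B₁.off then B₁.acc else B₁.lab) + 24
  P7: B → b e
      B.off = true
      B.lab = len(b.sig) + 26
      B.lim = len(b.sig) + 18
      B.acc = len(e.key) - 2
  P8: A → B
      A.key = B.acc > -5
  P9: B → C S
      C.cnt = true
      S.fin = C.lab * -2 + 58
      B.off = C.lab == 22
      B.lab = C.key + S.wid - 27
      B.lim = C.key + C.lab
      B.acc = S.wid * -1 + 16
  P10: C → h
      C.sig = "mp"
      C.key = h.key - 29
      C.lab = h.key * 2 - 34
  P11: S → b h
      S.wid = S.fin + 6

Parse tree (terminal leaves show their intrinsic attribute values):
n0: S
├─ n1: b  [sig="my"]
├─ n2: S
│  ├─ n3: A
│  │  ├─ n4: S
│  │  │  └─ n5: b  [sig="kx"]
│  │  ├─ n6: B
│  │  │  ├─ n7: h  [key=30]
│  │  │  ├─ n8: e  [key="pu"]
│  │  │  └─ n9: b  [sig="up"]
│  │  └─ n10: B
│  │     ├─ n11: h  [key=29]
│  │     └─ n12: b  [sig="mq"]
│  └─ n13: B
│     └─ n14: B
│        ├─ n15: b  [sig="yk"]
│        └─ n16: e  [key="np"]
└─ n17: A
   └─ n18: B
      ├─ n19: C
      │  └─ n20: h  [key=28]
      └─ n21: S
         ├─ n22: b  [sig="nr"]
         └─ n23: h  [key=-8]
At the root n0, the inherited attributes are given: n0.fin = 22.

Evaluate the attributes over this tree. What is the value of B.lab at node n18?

1. n0.fin = 22  [given at root]
2. n1.sig = "my"  [terminal]
3. n2.fin = 27  [S₀.fin + 5]
4. n3.live = 30  [S.fin + 3]
5. n4.fin = 20  [A.live * -2 + 80]
6. n5.sig = "kx"  [terminal]
7. n4.wid = 30  [len(b.sig) + 28]
8. n7.key = 30  [terminal]
9. n8.key = "pu"  [terminal]
10. n9.sig = "up"  [terminal]
11. n6.off = false  [h.key > 30]
12. n6.lab = -9  [h.key * 2 - 69]
13. n6.lim = 11  [h.key - 19]
14. n6.acc = 14  [h.key - 16]
15. n11.key = 29  [terminal]
16. n12.sig = "mq"  [terminal]
17. n10.off = true  [h.key > 28]
18. n10.lab = 0  [0]
19. n10.lim = 26  [h.key - 3]
20. n10.acc = 28  [28]
21. n3.key = false  [B₀.off == true]
22. n15.sig = "yk"  [terminal]
23. n16.key = "np"  [terminal]
24. n14.off = true  [true]
25. n14.lab = 28  [len(b.sig) + 26]
26. n14.lim = 20  [len(b.sig) + 18]
27. n14.acc = 0  [len(e.key) - 2]
28. n13.off = true  [B₁.off == true]
29. n13.lab = 1  [B₁.lim + B₁.acc - 19]
30. n13.lim = 3  [B₁.lim * 2 - 37]
31. n13.acc = 24  [(if B₁.off then B₁.acc else B₁.lab) + 24]
32. n2.wid = 20  [B.lim + 17]
33. n17.live = 25  [S₀.fin + 3]
34. n19.cnt = true  [true]
35. n20.key = 28  [terminal]
36. n19.sig = "mp"  ["mp"]
37. n19.key = -1  [h.key - 29]
38. n19.lab = 22  [h.key * 2 - 34]
39. n21.fin = 14  [C.lab * -2 + 58]
40. n22.sig = "nr"  [terminal]
41. n23.key = -8  [terminal]
42. n21.wid = 20  [S.fin + 6]
43. n18.off = true  [C.lab == 22]
44. n18.lab = -8  [C.key + S.wid - 27]
45. n18.lim = 21  [C.key + C.lab]
46. n18.acc = -4  [S.wid * -1 + 16]
47. n17.key = true  [B.acc > -5]
48. n0.wid = 3  [S₁.wid * -2 + 43]

-8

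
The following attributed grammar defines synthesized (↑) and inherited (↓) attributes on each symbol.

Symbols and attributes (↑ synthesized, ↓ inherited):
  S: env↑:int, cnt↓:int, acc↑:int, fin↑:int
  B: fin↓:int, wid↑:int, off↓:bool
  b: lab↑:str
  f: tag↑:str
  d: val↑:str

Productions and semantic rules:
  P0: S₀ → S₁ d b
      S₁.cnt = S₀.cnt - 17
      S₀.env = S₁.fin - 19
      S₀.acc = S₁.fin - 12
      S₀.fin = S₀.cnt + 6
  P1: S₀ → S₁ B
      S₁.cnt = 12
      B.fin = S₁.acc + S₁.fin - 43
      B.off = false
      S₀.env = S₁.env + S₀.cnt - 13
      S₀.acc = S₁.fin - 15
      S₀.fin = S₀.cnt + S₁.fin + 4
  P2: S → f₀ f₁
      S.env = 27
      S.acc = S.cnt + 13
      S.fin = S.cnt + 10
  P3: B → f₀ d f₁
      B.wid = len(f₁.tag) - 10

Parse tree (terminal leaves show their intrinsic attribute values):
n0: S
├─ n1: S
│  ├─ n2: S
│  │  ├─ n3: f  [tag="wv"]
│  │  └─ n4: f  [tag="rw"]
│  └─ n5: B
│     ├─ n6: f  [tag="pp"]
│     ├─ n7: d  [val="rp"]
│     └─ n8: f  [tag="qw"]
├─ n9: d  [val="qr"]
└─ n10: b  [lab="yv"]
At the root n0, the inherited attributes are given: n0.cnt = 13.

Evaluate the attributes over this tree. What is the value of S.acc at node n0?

1. n0.cnt = 13  [given at root]
2. n1.cnt = -4  [S₀.cnt - 17]
3. n2.cnt = 12  [12]
4. n3.tag = "wv"  [terminal]
5. n4.tag = "rw"  [terminal]
6. n2.env = 27  [27]
7. n2.acc = 25  [S.cnt + 13]
8. n2.fin = 22  [S.cnt + 10]
9. n5.fin = 4  [S₁.acc + S₁.fin - 43]
10. n5.off = false  [false]
11. n6.tag = "pp"  [terminal]
12. n7.val = "rp"  [terminal]
13. n8.tag = "qw"  [terminal]
14. n5.wid = -8  [len(f₁.tag) - 10]
15. n1.env = 10  [S₁.env + S₀.cnt - 13]
16. n1.acc = 7  [S₁.fin - 15]
17. n1.fin = 22  [S₀.cnt + S₁.fin + 4]
18. n9.val = "qr"  [terminal]
19. n10.lab = "yv"  [terminal]
20. n0.env = 3  [S₁.fin - 19]
21. n0.acc = 10  [S₁.fin - 12]
22. n0.fin = 19  [S₀.cnt + 6]

10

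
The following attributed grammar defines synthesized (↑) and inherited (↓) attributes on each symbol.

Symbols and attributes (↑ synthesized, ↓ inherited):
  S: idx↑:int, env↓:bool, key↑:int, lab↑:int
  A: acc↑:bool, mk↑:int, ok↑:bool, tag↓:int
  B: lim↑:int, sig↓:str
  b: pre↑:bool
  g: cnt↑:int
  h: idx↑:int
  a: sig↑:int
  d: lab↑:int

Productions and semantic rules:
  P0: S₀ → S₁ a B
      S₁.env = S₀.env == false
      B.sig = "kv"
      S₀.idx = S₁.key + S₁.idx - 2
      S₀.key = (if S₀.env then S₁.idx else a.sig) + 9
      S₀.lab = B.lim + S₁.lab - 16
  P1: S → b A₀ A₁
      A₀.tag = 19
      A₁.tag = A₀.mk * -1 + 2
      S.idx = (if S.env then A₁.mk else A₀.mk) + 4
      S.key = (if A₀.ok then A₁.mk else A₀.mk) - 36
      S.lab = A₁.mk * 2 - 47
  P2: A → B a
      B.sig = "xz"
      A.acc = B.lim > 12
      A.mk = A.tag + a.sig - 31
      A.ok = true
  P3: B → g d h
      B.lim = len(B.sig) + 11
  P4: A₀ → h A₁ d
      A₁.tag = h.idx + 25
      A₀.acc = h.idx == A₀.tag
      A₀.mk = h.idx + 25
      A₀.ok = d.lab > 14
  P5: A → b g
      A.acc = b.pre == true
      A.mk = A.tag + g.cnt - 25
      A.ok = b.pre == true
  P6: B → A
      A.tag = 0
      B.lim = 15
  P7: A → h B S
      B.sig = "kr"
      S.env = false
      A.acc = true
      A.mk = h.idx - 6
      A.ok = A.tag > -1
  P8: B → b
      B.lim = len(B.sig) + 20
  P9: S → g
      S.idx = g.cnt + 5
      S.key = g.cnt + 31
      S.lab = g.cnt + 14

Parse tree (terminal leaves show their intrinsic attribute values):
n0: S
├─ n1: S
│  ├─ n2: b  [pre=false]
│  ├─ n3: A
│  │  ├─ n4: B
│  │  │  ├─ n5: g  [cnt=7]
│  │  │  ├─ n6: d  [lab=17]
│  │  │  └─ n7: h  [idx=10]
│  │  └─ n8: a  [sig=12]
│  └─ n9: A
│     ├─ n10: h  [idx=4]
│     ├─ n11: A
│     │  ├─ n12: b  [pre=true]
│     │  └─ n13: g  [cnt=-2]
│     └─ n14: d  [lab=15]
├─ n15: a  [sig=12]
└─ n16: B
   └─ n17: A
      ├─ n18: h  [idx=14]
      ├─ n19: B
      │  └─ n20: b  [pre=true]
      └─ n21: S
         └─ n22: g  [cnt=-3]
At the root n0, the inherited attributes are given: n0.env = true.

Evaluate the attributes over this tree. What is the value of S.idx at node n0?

-5

1. n0.env = true  [given at root]
2. n1.env = false  [S₀.env == false]
3. n2.pre = false  [terminal]
4. n3.tag = 19  [19]
5. n4.sig = "xz"  ["xz"]
6. n5.cnt = 7  [terminal]
7. n6.lab = 17  [terminal]
8. n7.idx = 10  [terminal]
9. n4.lim = 13  [len(B.sig) + 11]
10. n8.sig = 12  [terminal]
11. n3.acc = true  [B.lim > 12]
12. n3.mk = 0  [A.tag + a.sig - 31]
13. n3.ok = true  [true]
14. n9.tag = 2  [A₀.mk * -1 + 2]
15. n10.idx = 4  [terminal]
16. n11.tag = 29  [h.idx + 25]
17. n12.pre = true  [terminal]
18. n13.cnt = -2  [terminal]
19. n11.acc = true  [b.pre == true]
20. n11.mk = 2  [A.tag + g.cnt - 25]
21. n11.ok = true  [b.pre == true]
22. n14.lab = 15  [terminal]
23. n9.acc = false  [h.idx == A₀.tag]
24. n9.mk = 29  [h.idx + 25]
25. n9.ok = true  [d.lab > 14]
26. n1.idx = 4  [(if S.env then A₁.mk else A₀.mk) + 4]
27. n1.key = -7  [(if A₀.ok then A₁.mk else A₀.mk) - 36]
28. n1.lab = 11  [A₁.mk * 2 - 47]
29. n15.sig = 12  [terminal]
30. n16.sig = "kv"  ["kv"]
31. n17.tag = 0  [0]
32. n18.idx = 14  [terminal]
33. n19.sig = "kr"  ["kr"]
34. n20.pre = true  [terminal]
35. n19.lim = 22  [len(B.sig) + 20]
36. n21.env = false  [false]
37. n22.cnt = -3  [terminal]
38. n21.idx = 2  [g.cnt + 5]
39. n21.key = 28  [g.cnt + 31]
40. n21.lab = 11  [g.cnt + 14]
41. n17.acc = true  [true]
42. n17.mk = 8  [h.idx - 6]
43. n17.ok = true  [A.tag > -1]
44. n16.lim = 15  [15]
45. n0.idx = -5  [S₁.key + S₁.idx - 2]
46. n0.key = 13  [(if S₀.env then S₁.idx else a.sig) + 9]
47. n0.lab = 10  [B.lim + S₁.lab - 16]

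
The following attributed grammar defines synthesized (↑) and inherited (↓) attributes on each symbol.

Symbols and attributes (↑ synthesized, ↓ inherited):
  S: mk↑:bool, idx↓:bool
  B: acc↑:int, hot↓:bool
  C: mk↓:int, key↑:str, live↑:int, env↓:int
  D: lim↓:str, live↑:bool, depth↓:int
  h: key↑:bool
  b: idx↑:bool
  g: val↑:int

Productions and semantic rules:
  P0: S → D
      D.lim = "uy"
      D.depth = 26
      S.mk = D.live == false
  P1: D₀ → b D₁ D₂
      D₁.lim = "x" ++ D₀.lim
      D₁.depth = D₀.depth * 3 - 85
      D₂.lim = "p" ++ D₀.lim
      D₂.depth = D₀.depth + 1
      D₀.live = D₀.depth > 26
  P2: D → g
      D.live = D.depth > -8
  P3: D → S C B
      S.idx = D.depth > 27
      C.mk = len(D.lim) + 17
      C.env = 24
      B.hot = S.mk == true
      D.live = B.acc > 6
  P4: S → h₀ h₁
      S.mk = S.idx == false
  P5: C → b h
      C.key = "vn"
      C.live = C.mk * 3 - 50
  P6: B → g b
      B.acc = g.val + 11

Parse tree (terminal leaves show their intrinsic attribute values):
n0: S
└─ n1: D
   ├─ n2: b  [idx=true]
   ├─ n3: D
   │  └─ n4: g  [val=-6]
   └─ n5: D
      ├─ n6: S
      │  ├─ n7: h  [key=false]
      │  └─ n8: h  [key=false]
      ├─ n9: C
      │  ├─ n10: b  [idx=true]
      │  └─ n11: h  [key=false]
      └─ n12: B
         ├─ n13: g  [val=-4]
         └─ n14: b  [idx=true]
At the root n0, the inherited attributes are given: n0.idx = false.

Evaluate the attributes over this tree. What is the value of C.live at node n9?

10

1. n0.idx = false  [given at root]
2. n1.lim = "uy"  ["uy"]
3. n1.depth = 26  [26]
4. n2.idx = true  [terminal]
5. n3.lim = "xuy"  ["x" ++ D₀.lim]
6. n3.depth = -7  [D₀.depth * 3 - 85]
7. n4.val = -6  [terminal]
8. n3.live = true  [D.depth > -8]
9. n5.lim = "puy"  ["p" ++ D₀.lim]
10. n5.depth = 27  [D₀.depth + 1]
11. n6.idx = false  [D.depth > 27]
12. n7.key = false  [terminal]
13. n8.key = false  [terminal]
14. n6.mk = true  [S.idx == false]
15. n9.mk = 20  [len(D.lim) + 17]
16. n9.env = 24  [24]
17. n10.idx = true  [terminal]
18. n11.key = false  [terminal]
19. n9.key = "vn"  ["vn"]
20. n9.live = 10  [C.mk * 3 - 50]
21. n12.hot = true  [S.mk == true]
22. n13.val = -4  [terminal]
23. n14.idx = true  [terminal]
24. n12.acc = 7  [g.val + 11]
25. n5.live = true  [B.acc > 6]
26. n1.live = false  [D₀.depth > 26]
27. n0.mk = true  [D.live == false]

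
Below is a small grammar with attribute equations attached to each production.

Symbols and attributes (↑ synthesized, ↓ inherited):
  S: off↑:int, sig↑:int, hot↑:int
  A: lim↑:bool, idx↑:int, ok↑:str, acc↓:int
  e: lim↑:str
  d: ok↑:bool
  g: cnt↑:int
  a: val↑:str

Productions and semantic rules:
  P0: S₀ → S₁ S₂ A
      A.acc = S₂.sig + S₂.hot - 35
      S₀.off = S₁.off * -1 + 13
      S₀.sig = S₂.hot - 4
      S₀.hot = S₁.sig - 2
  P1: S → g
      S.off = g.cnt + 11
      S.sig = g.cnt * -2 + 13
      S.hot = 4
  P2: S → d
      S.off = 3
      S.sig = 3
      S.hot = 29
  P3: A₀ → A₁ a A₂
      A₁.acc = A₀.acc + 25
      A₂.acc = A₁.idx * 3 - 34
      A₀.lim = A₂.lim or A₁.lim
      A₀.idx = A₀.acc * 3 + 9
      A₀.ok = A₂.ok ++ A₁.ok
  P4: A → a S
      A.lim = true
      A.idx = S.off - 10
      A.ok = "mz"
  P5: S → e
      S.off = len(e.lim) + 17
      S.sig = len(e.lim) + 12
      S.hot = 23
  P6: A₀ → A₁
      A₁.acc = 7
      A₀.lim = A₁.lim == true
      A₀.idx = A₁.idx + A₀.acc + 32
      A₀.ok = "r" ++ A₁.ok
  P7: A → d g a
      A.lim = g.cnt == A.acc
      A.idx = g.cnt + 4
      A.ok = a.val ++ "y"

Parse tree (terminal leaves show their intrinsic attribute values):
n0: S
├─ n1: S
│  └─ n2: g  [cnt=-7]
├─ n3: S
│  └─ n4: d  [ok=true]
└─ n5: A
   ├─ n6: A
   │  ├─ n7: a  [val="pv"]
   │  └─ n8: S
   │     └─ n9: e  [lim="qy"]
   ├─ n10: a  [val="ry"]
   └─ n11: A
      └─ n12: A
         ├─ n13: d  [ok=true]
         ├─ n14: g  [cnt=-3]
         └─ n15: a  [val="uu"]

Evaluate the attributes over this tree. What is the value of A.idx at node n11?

1. n2.cnt = -7  [terminal]
2. n1.off = 4  [g.cnt + 11]
3. n1.sig = 27  [g.cnt * -2 + 13]
4. n1.hot = 4  [4]
5. n4.ok = true  [terminal]
6. n3.off = 3  [3]
7. n3.sig = 3  [3]
8. n3.hot = 29  [29]
9. n5.acc = -3  [S₂.sig + S₂.hot - 35]
10. n6.acc = 22  [A₀.acc + 25]
11. n7.val = "pv"  [terminal]
12. n9.lim = "qy"  [terminal]
13. n8.off = 19  [len(e.lim) + 17]
14. n8.sig = 14  [len(e.lim) + 12]
15. n8.hot = 23  [23]
16. n6.lim = true  [true]
17. n6.idx = 9  [S.off - 10]
18. n6.ok = "mz"  ["mz"]
19. n10.val = "ry"  [terminal]
20. n11.acc = -7  [A₁.idx * 3 - 34]
21. n12.acc = 7  [7]
22. n13.ok = true  [terminal]
23. n14.cnt = -3  [terminal]
24. n15.val = "uu"  [terminal]
25. n12.lim = false  [g.cnt == A.acc]
26. n12.idx = 1  [g.cnt + 4]
27. n12.ok = "uuy"  [a.val ++ "y"]
28. n11.lim = false  [A₁.lim == true]
29. n11.idx = 26  [A₁.idx + A₀.acc + 32]
30. n11.ok = "ruuy"  ["r" ++ A₁.ok]
31. n5.lim = true  [A₂.lim or A₁.lim]
32. n5.idx = 0  [A₀.acc * 3 + 9]
33. n5.ok = "ruuymz"  [A₂.ok ++ A₁.ok]
34. n0.off = 9  [S₁.off * -1 + 13]
35. n0.sig = 25  [S₂.hot - 4]
36. n0.hot = 25  [S₁.sig - 2]

26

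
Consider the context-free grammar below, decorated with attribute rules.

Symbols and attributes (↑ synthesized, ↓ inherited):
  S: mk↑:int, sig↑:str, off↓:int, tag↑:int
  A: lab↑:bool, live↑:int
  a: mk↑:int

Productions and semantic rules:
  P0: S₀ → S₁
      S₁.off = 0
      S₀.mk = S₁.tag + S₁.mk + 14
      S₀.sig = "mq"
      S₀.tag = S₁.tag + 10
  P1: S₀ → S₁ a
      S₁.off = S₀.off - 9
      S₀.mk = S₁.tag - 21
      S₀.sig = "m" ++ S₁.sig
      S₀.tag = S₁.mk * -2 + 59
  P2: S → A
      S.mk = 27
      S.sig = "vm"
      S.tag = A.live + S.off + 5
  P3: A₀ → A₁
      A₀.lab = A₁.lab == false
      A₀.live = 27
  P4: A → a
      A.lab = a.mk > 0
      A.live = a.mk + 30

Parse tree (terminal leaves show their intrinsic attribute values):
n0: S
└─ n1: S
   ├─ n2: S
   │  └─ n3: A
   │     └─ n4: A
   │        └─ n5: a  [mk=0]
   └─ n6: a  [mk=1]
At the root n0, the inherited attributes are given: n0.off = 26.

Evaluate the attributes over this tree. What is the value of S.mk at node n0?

21

1. n0.off = 26  [given at root]
2. n1.off = 0  [0]
3. n2.off = -9  [S₀.off - 9]
4. n5.mk = 0  [terminal]
5. n4.lab = false  [a.mk > 0]
6. n4.live = 30  [a.mk + 30]
7. n3.lab = true  [A₁.lab == false]
8. n3.live = 27  [27]
9. n2.mk = 27  [27]
10. n2.sig = "vm"  ["vm"]
11. n2.tag = 23  [A.live + S.off + 5]
12. n6.mk = 1  [terminal]
13. n1.mk = 2  [S₁.tag - 21]
14. n1.sig = "mvm"  ["m" ++ S₁.sig]
15. n1.tag = 5  [S₁.mk * -2 + 59]
16. n0.mk = 21  [S₁.tag + S₁.mk + 14]
17. n0.sig = "mq"  ["mq"]
18. n0.tag = 15  [S₁.tag + 10]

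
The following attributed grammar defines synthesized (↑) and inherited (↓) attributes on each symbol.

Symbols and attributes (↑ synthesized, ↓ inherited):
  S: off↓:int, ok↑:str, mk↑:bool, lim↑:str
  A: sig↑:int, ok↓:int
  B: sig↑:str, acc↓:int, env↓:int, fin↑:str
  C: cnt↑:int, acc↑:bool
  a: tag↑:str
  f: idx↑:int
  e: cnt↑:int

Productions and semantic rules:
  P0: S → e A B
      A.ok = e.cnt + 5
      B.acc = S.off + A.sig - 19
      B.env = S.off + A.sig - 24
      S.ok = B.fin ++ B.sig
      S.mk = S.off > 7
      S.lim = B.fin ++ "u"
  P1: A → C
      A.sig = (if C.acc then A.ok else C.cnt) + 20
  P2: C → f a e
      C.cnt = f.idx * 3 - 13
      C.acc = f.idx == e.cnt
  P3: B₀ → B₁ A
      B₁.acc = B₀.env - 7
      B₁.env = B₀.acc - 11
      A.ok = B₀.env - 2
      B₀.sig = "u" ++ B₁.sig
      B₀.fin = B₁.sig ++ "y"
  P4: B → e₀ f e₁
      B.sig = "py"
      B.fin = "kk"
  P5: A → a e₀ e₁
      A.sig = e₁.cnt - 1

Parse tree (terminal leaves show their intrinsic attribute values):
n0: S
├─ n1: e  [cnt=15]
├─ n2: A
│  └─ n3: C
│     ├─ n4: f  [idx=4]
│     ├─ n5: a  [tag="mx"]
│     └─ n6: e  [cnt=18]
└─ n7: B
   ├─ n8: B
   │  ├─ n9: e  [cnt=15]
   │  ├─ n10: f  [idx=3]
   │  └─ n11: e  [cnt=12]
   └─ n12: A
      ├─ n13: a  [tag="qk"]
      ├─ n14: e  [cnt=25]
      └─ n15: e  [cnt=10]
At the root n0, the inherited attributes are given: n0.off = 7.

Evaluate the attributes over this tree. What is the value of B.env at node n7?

1. n0.off = 7  [given at root]
2. n1.cnt = 15  [terminal]
3. n2.ok = 20  [e.cnt + 5]
4. n4.idx = 4  [terminal]
5. n5.tag = "mx"  [terminal]
6. n6.cnt = 18  [terminal]
7. n3.cnt = -1  [f.idx * 3 - 13]
8. n3.acc = false  [f.idx == e.cnt]
9. n2.sig = 19  [(if C.acc then A.ok else C.cnt) + 20]
10. n7.acc = 7  [S.off + A.sig - 19]
11. n7.env = 2  [S.off + A.sig - 24]
12. n8.acc = -5  [B₀.env - 7]
13. n8.env = -4  [B₀.acc - 11]
14. n9.cnt = 15  [terminal]
15. n10.idx = 3  [terminal]
16. n11.cnt = 12  [terminal]
17. n8.sig = "py"  ["py"]
18. n8.fin = "kk"  ["kk"]
19. n12.ok = 0  [B₀.env - 2]
20. n13.tag = "qk"  [terminal]
21. n14.cnt = 25  [terminal]
22. n15.cnt = 10  [terminal]
23. n12.sig = 9  [e₁.cnt - 1]
24. n7.sig = "upy"  ["u" ++ B₁.sig]
25. n7.fin = "pyy"  [B₁.sig ++ "y"]
26. n0.ok = "pyyupy"  [B.fin ++ B.sig]
27. n0.mk = false  [S.off > 7]
28. n0.lim = "pyyu"  [B.fin ++ "u"]

2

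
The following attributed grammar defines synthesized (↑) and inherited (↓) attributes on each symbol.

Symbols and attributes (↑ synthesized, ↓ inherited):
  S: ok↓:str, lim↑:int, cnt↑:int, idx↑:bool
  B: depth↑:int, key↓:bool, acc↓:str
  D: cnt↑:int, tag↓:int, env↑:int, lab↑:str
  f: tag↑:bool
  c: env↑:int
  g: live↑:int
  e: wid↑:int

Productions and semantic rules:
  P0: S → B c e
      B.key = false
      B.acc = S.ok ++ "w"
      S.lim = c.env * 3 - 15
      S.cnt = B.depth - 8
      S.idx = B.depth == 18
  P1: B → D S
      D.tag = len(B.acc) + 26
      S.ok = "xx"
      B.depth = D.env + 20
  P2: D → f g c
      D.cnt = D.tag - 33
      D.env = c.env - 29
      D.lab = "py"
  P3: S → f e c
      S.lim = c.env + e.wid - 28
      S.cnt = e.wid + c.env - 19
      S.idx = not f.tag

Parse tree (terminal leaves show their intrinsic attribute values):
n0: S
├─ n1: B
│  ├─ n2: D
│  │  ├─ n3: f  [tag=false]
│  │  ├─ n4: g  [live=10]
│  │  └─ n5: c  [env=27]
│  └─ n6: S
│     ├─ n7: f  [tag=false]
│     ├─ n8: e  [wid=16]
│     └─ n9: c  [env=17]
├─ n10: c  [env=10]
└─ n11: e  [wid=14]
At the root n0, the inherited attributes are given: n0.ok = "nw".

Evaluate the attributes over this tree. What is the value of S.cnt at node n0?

10

1. n0.ok = "nw"  [given at root]
2. n1.key = false  [false]
3. n1.acc = "nww"  [S.ok ++ "w"]
4. n2.tag = 29  [len(B.acc) + 26]
5. n3.tag = false  [terminal]
6. n4.live = 10  [terminal]
7. n5.env = 27  [terminal]
8. n2.cnt = -4  [D.tag - 33]
9. n2.env = -2  [c.env - 29]
10. n2.lab = "py"  ["py"]
11. n6.ok = "xx"  ["xx"]
12. n7.tag = false  [terminal]
13. n8.wid = 16  [terminal]
14. n9.env = 17  [terminal]
15. n6.lim = 5  [c.env + e.wid - 28]
16. n6.cnt = 14  [e.wid + c.env - 19]
17. n6.idx = true  [not f.tag]
18. n1.depth = 18  [D.env + 20]
19. n10.env = 10  [terminal]
20. n11.wid = 14  [terminal]
21. n0.lim = 15  [c.env * 3 - 15]
22. n0.cnt = 10  [B.depth - 8]
23. n0.idx = true  [B.depth == 18]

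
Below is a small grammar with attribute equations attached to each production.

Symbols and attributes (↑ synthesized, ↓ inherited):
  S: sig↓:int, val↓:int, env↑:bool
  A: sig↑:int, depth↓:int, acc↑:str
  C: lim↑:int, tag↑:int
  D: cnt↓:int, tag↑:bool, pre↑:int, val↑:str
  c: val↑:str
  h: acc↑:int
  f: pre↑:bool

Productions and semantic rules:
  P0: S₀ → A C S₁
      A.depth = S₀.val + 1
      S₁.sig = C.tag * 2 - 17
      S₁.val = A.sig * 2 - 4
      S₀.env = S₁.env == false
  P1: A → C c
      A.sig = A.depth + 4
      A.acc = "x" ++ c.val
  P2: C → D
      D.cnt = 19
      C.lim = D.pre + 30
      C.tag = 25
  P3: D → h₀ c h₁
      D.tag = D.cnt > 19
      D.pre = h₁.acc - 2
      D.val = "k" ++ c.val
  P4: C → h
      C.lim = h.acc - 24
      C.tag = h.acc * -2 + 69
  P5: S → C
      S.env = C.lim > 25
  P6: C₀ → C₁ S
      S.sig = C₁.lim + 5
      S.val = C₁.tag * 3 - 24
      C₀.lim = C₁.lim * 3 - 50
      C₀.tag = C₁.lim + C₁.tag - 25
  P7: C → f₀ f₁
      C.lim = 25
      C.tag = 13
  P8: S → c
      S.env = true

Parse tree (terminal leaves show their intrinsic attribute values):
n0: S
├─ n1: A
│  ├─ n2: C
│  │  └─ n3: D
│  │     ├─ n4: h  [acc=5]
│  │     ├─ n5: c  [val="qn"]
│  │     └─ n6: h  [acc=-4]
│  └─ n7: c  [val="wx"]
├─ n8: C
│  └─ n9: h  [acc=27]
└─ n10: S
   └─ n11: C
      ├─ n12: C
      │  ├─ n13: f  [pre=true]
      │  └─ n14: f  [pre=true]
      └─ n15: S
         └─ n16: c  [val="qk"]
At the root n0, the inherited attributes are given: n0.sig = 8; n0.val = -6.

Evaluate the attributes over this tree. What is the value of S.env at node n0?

true

1. n0.sig = 8  [given at root]
2. n0.val = -6  [given at root]
3. n1.depth = -5  [S₀.val + 1]
4. n3.cnt = 19  [19]
5. n4.acc = 5  [terminal]
6. n5.val = "qn"  [terminal]
7. n6.acc = -4  [terminal]
8. n3.tag = false  [D.cnt > 19]
9. n3.pre = -6  [h₁.acc - 2]
10. n3.val = "kqn"  ["k" ++ c.val]
11. n2.lim = 24  [D.pre + 30]
12. n2.tag = 25  [25]
13. n7.val = "wx"  [terminal]
14. n1.sig = -1  [A.depth + 4]
15. n1.acc = "xwx"  ["x" ++ c.val]
16. n9.acc = 27  [terminal]
17. n8.lim = 3  [h.acc - 24]
18. n8.tag = 15  [h.acc * -2 + 69]
19. n10.sig = 13  [C.tag * 2 - 17]
20. n10.val = -6  [A.sig * 2 - 4]
21. n13.pre = true  [terminal]
22. n14.pre = true  [terminal]
23. n12.lim = 25  [25]
24. n12.tag = 13  [13]
25. n15.sig = 30  [C₁.lim + 5]
26. n15.val = 15  [C₁.tag * 3 - 24]
27. n16.val = "qk"  [terminal]
28. n15.env = true  [true]
29. n11.lim = 25  [C₁.lim * 3 - 50]
30. n11.tag = 13  [C₁.lim + C₁.tag - 25]
31. n10.env = false  [C.lim > 25]
32. n0.env = true  [S₁.env == false]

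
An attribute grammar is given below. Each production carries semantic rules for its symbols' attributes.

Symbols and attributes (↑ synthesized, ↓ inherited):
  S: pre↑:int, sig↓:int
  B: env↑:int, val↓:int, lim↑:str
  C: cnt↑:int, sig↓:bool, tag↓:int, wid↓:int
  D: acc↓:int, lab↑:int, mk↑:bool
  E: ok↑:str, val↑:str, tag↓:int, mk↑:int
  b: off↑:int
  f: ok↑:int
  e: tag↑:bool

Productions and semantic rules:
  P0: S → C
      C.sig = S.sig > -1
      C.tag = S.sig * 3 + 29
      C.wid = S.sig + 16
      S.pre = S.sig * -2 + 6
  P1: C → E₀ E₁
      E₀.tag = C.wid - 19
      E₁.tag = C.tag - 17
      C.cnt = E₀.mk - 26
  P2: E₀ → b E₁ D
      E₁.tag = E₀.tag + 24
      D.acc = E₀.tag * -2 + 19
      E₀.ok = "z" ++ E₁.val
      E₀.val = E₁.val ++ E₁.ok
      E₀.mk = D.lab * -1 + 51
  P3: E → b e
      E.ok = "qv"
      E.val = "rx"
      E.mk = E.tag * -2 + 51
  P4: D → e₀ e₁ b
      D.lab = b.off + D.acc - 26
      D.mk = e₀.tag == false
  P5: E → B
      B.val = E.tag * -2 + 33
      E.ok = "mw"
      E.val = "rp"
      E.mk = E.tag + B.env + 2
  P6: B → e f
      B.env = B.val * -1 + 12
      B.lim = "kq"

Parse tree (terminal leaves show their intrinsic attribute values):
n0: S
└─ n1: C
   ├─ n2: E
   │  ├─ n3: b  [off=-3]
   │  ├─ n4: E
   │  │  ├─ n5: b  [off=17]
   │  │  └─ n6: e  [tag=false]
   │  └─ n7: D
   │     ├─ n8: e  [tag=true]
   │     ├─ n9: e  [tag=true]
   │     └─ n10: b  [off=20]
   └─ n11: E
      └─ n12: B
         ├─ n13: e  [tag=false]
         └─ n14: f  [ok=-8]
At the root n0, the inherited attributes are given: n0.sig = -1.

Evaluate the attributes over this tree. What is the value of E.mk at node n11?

1. n0.sig = -1  [given at root]
2. n1.sig = false  [S.sig > -1]
3. n1.tag = 26  [S.sig * 3 + 29]
4. n1.wid = 15  [S.sig + 16]
5. n2.tag = -4  [C.wid - 19]
6. n3.off = -3  [terminal]
7. n4.tag = 20  [E₀.tag + 24]
8. n5.off = 17  [terminal]
9. n6.tag = false  [terminal]
10. n4.ok = "qv"  ["qv"]
11. n4.val = "rx"  ["rx"]
12. n4.mk = 11  [E.tag * -2 + 51]
13. n7.acc = 27  [E₀.tag * -2 + 19]
14. n8.tag = true  [terminal]
15. n9.tag = true  [terminal]
16. n10.off = 20  [terminal]
17. n7.lab = 21  [b.off + D.acc - 26]
18. n7.mk = false  [e₀.tag == false]
19. n2.ok = "zrx"  ["z" ++ E₁.val]
20. n2.val = "rxqv"  [E₁.val ++ E₁.ok]
21. n2.mk = 30  [D.lab * -1 + 51]
22. n11.tag = 9  [C.tag - 17]
23. n12.val = 15  [E.tag * -2 + 33]
24. n13.tag = false  [terminal]
25. n14.ok = -8  [terminal]
26. n12.env = -3  [B.val * -1 + 12]
27. n12.lim = "kq"  ["kq"]
28. n11.ok = "mw"  ["mw"]
29. n11.val = "rp"  ["rp"]
30. n11.mk = 8  [E.tag + B.env + 2]
31. n1.cnt = 4  [E₀.mk - 26]
32. n0.pre = 8  [S.sig * -2 + 6]

8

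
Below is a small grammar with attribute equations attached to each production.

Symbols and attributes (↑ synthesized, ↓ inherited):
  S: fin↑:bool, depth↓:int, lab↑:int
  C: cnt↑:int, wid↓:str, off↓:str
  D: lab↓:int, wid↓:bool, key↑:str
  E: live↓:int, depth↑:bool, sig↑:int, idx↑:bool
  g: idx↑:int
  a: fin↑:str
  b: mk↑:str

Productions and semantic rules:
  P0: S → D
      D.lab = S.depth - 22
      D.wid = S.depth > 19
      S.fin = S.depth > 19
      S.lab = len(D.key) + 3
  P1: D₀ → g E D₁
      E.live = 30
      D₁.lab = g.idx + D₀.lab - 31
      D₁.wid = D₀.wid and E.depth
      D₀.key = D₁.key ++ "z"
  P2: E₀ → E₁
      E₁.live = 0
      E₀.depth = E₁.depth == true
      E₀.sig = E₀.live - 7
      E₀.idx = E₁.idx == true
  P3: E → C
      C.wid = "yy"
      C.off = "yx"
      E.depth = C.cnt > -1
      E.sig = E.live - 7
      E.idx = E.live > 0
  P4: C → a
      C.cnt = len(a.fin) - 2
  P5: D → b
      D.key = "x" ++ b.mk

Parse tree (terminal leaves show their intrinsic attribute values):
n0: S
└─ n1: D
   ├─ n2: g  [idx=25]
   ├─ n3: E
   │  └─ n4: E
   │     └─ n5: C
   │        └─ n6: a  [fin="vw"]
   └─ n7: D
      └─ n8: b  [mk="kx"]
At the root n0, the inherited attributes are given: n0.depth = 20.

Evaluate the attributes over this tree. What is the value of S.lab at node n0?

7

1. n0.depth = 20  [given at root]
2. n1.lab = -2  [S.depth - 22]
3. n1.wid = true  [S.depth > 19]
4. n2.idx = 25  [terminal]
5. n3.live = 30  [30]
6. n4.live = 0  [0]
7. n5.wid = "yy"  ["yy"]
8. n5.off = "yx"  ["yx"]
9. n6.fin = "vw"  [terminal]
10. n5.cnt = 0  [len(a.fin) - 2]
11. n4.depth = true  [C.cnt > -1]
12. n4.sig = -7  [E.live - 7]
13. n4.idx = false  [E.live > 0]
14. n3.depth = true  [E₁.depth == true]
15. n3.sig = 23  [E₀.live - 7]
16. n3.idx = false  [E₁.idx == true]
17. n7.lab = -8  [g.idx + D₀.lab - 31]
18. n7.wid = true  [D₀.wid and E.depth]
19. n8.mk = "kx"  [terminal]
20. n7.key = "xkx"  ["x" ++ b.mk]
21. n1.key = "xkxz"  [D₁.key ++ "z"]
22. n0.fin = true  [S.depth > 19]
23. n0.lab = 7  [len(D.key) + 3]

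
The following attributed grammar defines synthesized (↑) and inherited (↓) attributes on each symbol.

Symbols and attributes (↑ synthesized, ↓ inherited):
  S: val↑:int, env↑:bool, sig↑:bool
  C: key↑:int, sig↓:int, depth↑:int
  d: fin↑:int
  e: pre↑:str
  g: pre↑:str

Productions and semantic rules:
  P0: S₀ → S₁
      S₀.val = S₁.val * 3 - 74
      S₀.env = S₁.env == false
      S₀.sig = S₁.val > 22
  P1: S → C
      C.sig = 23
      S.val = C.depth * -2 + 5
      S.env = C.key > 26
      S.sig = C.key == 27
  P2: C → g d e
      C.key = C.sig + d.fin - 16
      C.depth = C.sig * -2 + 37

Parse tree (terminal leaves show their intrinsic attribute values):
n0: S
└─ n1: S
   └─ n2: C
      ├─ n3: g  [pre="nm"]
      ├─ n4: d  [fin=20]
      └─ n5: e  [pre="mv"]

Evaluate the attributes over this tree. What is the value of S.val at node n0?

1. n2.sig = 23  [23]
2. n3.pre = "nm"  [terminal]
3. n4.fin = 20  [terminal]
4. n5.pre = "mv"  [terminal]
5. n2.key = 27  [C.sig + d.fin - 16]
6. n2.depth = -9  [C.sig * -2 + 37]
7. n1.val = 23  [C.depth * -2 + 5]
8. n1.env = true  [C.key > 26]
9. n1.sig = true  [C.key == 27]
10. n0.val = -5  [S₁.val * 3 - 74]
11. n0.env = false  [S₁.env == false]
12. n0.sig = true  [S₁.val > 22]

-5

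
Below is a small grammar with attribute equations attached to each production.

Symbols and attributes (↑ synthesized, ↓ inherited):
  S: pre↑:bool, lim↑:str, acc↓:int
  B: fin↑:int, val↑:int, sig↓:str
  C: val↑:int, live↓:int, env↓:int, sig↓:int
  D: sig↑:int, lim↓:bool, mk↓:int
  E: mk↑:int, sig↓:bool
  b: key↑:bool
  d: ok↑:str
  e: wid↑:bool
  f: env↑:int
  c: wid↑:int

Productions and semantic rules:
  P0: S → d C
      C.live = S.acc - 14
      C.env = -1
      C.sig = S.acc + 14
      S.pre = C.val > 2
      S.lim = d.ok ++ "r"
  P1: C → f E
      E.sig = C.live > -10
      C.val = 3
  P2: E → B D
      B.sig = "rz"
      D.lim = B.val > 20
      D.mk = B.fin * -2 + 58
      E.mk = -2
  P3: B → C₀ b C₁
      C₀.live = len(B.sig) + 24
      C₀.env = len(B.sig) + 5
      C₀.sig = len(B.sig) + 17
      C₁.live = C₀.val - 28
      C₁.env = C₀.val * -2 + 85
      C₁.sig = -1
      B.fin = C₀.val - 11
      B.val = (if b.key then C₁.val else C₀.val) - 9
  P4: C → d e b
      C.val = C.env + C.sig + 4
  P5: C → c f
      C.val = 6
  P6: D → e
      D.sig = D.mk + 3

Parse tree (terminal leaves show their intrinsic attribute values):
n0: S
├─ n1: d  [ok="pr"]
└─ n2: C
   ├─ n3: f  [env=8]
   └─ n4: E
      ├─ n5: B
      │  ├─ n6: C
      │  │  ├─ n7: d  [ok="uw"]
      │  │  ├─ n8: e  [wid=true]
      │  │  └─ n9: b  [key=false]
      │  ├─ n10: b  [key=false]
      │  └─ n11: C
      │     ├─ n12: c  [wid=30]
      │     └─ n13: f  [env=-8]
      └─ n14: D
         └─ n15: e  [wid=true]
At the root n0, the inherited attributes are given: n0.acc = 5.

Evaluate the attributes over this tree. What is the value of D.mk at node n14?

1. n0.acc = 5  [given at root]
2. n1.ok = "pr"  [terminal]
3. n2.live = -9  [S.acc - 14]
4. n2.env = -1  [-1]
5. n2.sig = 19  [S.acc + 14]
6. n3.env = 8  [terminal]
7. n4.sig = true  [C.live > -10]
8. n5.sig = "rz"  ["rz"]
9. n6.live = 26  [len(B.sig) + 24]
10. n6.env = 7  [len(B.sig) + 5]
11. n6.sig = 19  [len(B.sig) + 17]
12. n7.ok = "uw"  [terminal]
13. n8.wid = true  [terminal]
14. n9.key = false  [terminal]
15. n6.val = 30  [C.env + C.sig + 4]
16. n10.key = false  [terminal]
17. n11.live = 2  [C₀.val - 28]
18. n11.env = 25  [C₀.val * -2 + 85]
19. n11.sig = -1  [-1]
20. n12.wid = 30  [terminal]
21. n13.env = -8  [terminal]
22. n11.val = 6  [6]
23. n5.fin = 19  [C₀.val - 11]
24. n5.val = 21  [(if b.key then C₁.val else C₀.val) - 9]
25. n14.lim = true  [B.val > 20]
26. n14.mk = 20  [B.fin * -2 + 58]
27. n15.wid = true  [terminal]
28. n14.sig = 23  [D.mk + 3]
29. n4.mk = -2  [-2]
30. n2.val = 3  [3]
31. n0.pre = true  [C.val > 2]
32. n0.lim = "prr"  [d.ok ++ "r"]

20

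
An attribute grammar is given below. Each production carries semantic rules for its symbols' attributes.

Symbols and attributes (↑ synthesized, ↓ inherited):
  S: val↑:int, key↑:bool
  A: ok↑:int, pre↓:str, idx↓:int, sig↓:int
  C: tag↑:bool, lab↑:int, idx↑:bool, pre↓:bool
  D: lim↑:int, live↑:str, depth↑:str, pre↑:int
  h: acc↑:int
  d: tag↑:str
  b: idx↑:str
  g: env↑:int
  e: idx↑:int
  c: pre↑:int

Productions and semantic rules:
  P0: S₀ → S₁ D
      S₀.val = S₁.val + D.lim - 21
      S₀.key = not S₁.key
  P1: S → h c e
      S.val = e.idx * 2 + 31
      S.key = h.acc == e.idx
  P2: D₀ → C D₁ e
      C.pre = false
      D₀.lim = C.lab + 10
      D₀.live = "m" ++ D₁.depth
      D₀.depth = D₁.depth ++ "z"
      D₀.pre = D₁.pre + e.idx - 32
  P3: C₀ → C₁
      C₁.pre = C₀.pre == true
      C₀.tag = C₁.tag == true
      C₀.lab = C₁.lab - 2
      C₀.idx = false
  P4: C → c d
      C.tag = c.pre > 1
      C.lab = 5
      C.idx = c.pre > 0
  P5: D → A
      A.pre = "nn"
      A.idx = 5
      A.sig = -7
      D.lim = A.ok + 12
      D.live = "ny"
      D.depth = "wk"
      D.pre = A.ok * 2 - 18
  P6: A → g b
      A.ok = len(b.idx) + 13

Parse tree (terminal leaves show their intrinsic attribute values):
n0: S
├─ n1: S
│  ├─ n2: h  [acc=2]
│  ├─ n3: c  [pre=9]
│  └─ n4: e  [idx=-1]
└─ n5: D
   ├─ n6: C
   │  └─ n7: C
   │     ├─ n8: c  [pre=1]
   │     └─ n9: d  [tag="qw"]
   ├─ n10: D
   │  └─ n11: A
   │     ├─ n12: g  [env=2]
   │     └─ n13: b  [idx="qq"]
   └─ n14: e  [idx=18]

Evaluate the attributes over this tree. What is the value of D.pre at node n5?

-2

1. n2.acc = 2  [terminal]
2. n3.pre = 9  [terminal]
3. n4.idx = -1  [terminal]
4. n1.val = 29  [e.idx * 2 + 31]
5. n1.key = false  [h.acc == e.idx]
6. n6.pre = false  [false]
7. n7.pre = false  [C₀.pre == true]
8. n8.pre = 1  [terminal]
9. n9.tag = "qw"  [terminal]
10. n7.tag = false  [c.pre > 1]
11. n7.lab = 5  [5]
12. n7.idx = true  [c.pre > 0]
13. n6.tag = false  [C₁.tag == true]
14. n6.lab = 3  [C₁.lab - 2]
15. n6.idx = false  [false]
16. n11.pre = "nn"  ["nn"]
17. n11.idx = 5  [5]
18. n11.sig = -7  [-7]
19. n12.env = 2  [terminal]
20. n13.idx = "qq"  [terminal]
21. n11.ok = 15  [len(b.idx) + 13]
22. n10.lim = 27  [A.ok + 12]
23. n10.live = "ny"  ["ny"]
24. n10.depth = "wk"  ["wk"]
25. n10.pre = 12  [A.ok * 2 - 18]
26. n14.idx = 18  [terminal]
27. n5.lim = 13  [C.lab + 10]
28. n5.live = "mwk"  ["m" ++ D₁.depth]
29. n5.depth = "wkz"  [D₁.depth ++ "z"]
30. n5.pre = -2  [D₁.pre + e.idx - 32]
31. n0.val = 21  [S₁.val + D.lim - 21]
32. n0.key = true  [not S₁.key]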